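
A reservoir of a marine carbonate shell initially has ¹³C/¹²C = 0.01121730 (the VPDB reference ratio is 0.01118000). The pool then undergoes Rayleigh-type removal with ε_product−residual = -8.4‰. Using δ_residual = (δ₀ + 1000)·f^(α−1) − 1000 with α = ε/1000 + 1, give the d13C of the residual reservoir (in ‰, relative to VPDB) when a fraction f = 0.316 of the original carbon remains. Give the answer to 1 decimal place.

δ₀ = (0.01121730/0.01118000 − 1)×1000 = (1.003336 − 1)×1000 = 3.336‰
α − 1 = ε/1000 = -0.0084
f^(α−1) = 0.316^(-0.0084) = 1.009724
δ_res = (3.336 + 1000) × 1.009724 − 1000 = 1013.093 − 1000 = 13.09‰

13.1‰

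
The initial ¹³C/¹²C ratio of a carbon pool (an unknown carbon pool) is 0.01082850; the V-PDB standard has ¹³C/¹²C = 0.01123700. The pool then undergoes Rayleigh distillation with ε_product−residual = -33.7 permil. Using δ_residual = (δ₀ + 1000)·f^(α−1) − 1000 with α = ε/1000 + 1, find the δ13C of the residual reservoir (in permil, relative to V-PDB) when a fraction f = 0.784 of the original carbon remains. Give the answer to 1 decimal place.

-28.4 permil

δ₀ = (0.01082850/0.01123700 − 1)×1000 = (0.963647 − 1)×1000 = -36.353 permil
α − 1 = ε/1000 = -0.0337
f^(α−1) = 0.784^(-0.0337) = 1.008234
δ_res = (-36.353 + 1000) × 1.008234 − 1000 = 971.582 − 1000 = -28.42 permil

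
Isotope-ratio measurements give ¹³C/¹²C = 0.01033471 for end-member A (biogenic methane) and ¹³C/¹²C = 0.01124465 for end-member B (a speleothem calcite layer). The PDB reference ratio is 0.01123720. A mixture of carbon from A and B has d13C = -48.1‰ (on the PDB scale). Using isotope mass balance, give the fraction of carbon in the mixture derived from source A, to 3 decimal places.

0.602

δ_A = (0.01033471/0.01123720 − 1)×1000 = (0.919687 − 1)×1000 = -80.313‰
δ_B = (0.01124465/0.01123720 − 1)×1000 = (1.000663 − 1)×1000 = 0.663‰
f_A = (δ_mix − δ_B)/(δ_A − δ_B) = (-48.1 − (0.663))/(-80.313 − (0.663))
f_A = -48.763 / -80.976 = 0.6022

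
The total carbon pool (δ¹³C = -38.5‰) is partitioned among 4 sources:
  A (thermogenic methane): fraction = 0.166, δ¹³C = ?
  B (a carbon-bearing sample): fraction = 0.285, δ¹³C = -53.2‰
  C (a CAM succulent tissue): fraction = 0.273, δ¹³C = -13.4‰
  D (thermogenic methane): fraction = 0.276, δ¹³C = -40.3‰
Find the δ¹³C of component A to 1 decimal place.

-51.5‰

Isotope mass balance: δ_bulk = Σ fᵢ·δᵢ.
-38.5 = 0.166×δ_A + 0.285×(-53.2) + 0.273×(-13.4) + 0.276×(-40.3)
0.166·δ_A = -38.5 − (-29.943) = -8.557
δ_A = -8.557 / 0.166 = -51.55‰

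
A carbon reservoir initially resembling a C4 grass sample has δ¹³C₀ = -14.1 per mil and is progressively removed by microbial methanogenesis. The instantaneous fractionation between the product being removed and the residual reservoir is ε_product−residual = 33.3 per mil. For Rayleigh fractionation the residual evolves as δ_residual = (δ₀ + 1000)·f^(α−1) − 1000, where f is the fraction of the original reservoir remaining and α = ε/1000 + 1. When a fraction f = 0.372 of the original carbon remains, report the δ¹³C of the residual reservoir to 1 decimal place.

-46.0 per mil

Rayleigh residual: δ_res = (δ₀ + 1000)·f^(α−1) − 1000
α = ε/1000 + 1 = 1.03330, so α − 1 = 0.03330
f^(α−1) = 0.372^(0.03330) = 0.967607
δ_res = (-14.1 + 1000) × 0.967607 − 1000 = 953.964 − 1000 = -46.04 per mil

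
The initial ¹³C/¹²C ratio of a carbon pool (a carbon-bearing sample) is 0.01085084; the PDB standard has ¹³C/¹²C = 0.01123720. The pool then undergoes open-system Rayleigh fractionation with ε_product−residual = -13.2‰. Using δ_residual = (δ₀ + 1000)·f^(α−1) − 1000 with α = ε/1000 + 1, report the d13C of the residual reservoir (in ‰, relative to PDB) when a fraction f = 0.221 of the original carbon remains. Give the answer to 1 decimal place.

-14.9‰

δ₀ = (0.01085084/0.01123720 − 1)×1000 = (0.965618 − 1)×1000 = -34.382‰
α − 1 = ε/1000 = -0.0132
f^(α−1) = 0.221^(-0.0132) = 1.020126
δ_res = (-34.382 + 1000) × 1.020126 − 1000 = 985.052 − 1000 = -14.95‰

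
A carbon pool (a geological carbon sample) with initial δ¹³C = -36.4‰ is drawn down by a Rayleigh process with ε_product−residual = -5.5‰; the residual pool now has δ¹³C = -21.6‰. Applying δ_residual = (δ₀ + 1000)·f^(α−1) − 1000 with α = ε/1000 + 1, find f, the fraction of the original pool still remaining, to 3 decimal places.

0.063

α − 1 = ε/1000 = -0.0055
(δ_res + 1000)/(δ₀ + 1000) = (-21.6 + 1000)/(-36.4 + 1000) = 978.4/963.6 = 1.015359
f = 1.015359^(1/-0.0055) = exp(ln(1.015359)/-0.0055) = exp(0.01524/-0.0055)
f = exp(-2.7713) = 0.0626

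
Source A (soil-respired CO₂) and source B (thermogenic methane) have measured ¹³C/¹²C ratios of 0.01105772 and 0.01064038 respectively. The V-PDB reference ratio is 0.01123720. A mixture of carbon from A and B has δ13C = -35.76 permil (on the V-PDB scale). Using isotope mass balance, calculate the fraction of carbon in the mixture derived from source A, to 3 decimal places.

δ_A = (0.01105772/0.01123720 − 1)×1000 = (0.984028 − 1)×1000 = -15.972 permil
δ_B = (0.01064038/0.01123720 − 1)×1000 = (0.946889 − 1)×1000 = -53.111 permil
f_A = (δ_mix − δ_B)/(δ_A − δ_B) = (-35.76 − (-53.111))/(-15.972 − (-53.111))
f_A = 17.351 / 37.139 = 0.4672

0.467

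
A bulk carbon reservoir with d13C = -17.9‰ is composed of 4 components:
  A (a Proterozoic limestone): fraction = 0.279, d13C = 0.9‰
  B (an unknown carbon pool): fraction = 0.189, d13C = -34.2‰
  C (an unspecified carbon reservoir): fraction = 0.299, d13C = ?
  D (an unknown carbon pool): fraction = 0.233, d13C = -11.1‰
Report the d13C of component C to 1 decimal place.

Isotope mass balance: δ_bulk = Σ fᵢ·δᵢ.
-17.9 = 0.279×(0.9) + 0.189×(-34.2) + 0.299×δ_C + 0.233×(-11.1)
0.299·δ_C = -17.9 − (-8.799) = -9.101
δ_C = -9.101 / 0.299 = -30.44‰

-30.4‰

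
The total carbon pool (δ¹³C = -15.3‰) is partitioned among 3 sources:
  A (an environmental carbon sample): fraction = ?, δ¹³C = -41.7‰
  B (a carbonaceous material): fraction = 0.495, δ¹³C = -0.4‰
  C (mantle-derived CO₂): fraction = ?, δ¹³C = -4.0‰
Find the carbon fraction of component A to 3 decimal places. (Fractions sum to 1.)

0.347

Let f_A and f_C be the unknown fractions; fractions sum to 1 so f_A + f_C = 0.505.
Mass balance: Σ fᵢ·δᵢ = δ_bulk ⇒ f_A·(-41.7) + f_C·(-4.0) = -15.3 − (-0.198) = -15.102
Substitute f_C = 0.505 − f_A:
f_A·(-41.7 − -4.0) = -15.102 − 0.505×(-4.0) = -13.082
f_A = -13.082 / -37.7 = 0.3470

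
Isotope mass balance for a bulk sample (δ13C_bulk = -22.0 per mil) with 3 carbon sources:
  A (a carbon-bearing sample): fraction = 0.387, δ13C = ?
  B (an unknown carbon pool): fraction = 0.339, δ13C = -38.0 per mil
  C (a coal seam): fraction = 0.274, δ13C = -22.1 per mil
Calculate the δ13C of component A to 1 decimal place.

Isotope mass balance: δ_bulk = Σ fᵢ·δᵢ.
-22.0 = 0.387×δ_A + 0.339×(-38.0) + 0.274×(-22.1)
0.387·δ_A = -22.0 − (-18.937) = -3.063
δ_A = -3.063 / 0.387 = -7.91 per mil

-7.9 per mil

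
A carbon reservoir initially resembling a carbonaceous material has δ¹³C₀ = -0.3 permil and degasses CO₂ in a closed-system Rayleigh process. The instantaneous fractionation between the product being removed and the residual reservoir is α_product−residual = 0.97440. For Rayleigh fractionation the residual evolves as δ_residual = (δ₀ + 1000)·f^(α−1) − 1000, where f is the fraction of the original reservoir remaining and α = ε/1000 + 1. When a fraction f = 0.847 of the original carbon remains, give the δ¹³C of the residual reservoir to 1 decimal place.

Rayleigh residual: δ_res = (δ₀ + 1000)·f^(α−1) − 1000
α − 1 = -0.02560
f^(α−1) = 0.847^(-0.02560) = 1.004260
δ_res = (-0.3 + 1000) × 1.004260 − 1000 = 1003.959 − 1000 = 3.96 permil

4.0 permil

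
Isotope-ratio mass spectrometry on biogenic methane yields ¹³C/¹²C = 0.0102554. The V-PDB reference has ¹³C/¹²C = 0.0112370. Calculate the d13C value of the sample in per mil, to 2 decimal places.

d13C = (R_sample / R_standard − 1) × 1000
R_sample / R_standard = 0.0102554 / 0.0112370 = 0.912646
d13C = (0.912646 − 1) × 1000 = -87.354 per mil

-87.35 per mil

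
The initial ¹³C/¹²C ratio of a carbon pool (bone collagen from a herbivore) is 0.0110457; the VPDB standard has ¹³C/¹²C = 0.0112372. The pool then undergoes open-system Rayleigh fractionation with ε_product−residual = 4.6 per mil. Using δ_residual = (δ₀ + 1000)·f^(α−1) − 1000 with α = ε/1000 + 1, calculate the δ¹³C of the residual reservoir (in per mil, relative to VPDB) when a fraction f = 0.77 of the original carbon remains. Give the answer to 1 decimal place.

-18.2 per mil

δ₀ = (0.0110457/0.0112372 − 1)×1000 = (0.982958 − 1)×1000 = -17.042 per mil
α − 1 = ε/1000 = 0.0046
f^(α−1) = 0.77^(0.0046) = 0.998798
δ_res = (-17.042 + 1000) × 0.998798 − 1000 = 981.777 − 1000 = -18.22 per mil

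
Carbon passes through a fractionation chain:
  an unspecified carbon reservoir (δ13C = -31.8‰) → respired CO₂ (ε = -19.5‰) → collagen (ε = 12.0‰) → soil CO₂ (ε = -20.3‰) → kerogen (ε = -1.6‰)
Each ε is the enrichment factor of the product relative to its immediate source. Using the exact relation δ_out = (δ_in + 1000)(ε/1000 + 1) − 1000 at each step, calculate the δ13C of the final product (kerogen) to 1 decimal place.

-60.3‰

step 1: δ = (-31.80 + 1000)·(-19.5/1000 + 1) − 1000 = -50.68‰
step 2: δ = (-50.68 + 1000)·(12.0/1000 + 1) − 1000 = -39.29‰
step 3: δ = (-39.29 + 1000)·(-20.3/1000 + 1) − 1000 = -58.79‰
step 4: δ = (-58.79 + 1000)·(-1.6/1000 + 1) − 1000 = -60.30‰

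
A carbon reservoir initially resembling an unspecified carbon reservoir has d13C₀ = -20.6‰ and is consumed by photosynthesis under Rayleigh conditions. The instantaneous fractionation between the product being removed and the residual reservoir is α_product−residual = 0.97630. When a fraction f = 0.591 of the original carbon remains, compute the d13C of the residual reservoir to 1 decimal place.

Rayleigh residual: δ_res = (δ₀ + 1000)·f^(α−1) − 1000
α − 1 = -0.02370
f^(α−1) = 0.591^(-0.02370) = 1.012543
δ_res = (-20.6 + 1000) × 1.012543 − 1000 = 991.684 − 1000 = -8.32‰

-8.3‰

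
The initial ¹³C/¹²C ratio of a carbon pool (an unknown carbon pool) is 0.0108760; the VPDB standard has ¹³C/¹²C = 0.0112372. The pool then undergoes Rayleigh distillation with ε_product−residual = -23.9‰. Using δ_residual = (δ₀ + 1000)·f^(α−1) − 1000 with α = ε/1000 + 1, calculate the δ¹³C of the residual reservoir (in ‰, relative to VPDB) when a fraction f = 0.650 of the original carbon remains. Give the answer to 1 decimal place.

-22.1‰

δ₀ = (0.0108760/0.0112372 − 1)×1000 = (0.967857 − 1)×1000 = -32.143‰
α − 1 = ε/1000 = -0.0239
f^(α−1) = 0.650^(-0.0239) = 1.010349
δ_res = (-32.143 + 1000) × 1.010349 − 1000 = 977.873 − 1000 = -22.13‰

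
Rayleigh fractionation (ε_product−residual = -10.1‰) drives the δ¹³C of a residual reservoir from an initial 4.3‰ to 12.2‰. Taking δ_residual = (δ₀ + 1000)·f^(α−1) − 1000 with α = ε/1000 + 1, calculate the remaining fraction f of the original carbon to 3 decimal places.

0.460

α − 1 = ε/1000 = -0.0101
(δ_res + 1000)/(δ₀ + 1000) = (12.2 + 1000)/(4.3 + 1000) = 1012.2/1004.3 = 1.007866
f = 1.007866^(1/-0.0101) = exp(ln(1.007866)/-0.0101) = exp(0.00784/-0.0101)
f = exp(-0.7758) = 0.4603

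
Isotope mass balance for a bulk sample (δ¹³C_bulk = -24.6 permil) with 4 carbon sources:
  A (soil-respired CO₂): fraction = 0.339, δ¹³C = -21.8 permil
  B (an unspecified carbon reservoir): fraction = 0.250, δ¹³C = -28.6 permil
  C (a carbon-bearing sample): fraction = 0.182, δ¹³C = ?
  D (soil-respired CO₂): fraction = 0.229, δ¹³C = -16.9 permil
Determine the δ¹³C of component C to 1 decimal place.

-34.0 permil

Isotope mass balance: δ_bulk = Σ fᵢ·δᵢ.
-24.6 = 0.339×(-21.8) + 0.250×(-28.6) + 0.182×δ_C + 0.229×(-16.9)
0.182·δ_C = -24.6 − (-18.410) = -6.190
δ_C = -6.190 / 0.182 = -34.01 permil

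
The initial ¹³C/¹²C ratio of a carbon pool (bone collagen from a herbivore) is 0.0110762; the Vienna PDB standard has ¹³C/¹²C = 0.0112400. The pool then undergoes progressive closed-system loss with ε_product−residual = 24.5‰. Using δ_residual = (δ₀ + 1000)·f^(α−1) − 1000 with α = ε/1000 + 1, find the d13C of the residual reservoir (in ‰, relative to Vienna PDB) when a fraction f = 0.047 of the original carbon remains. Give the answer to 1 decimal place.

δ₀ = (0.0110762/0.0112400 − 1)×1000 = (0.985427 − 1)×1000 = -14.573‰
α − 1 = ε/1000 = 0.0245
f^(α−1) = 0.047^(0.0245) = 0.927826
δ_res = (-14.573 + 1000) × 0.927826 − 1000 = 914.305 − 1000 = -85.70‰

-85.7‰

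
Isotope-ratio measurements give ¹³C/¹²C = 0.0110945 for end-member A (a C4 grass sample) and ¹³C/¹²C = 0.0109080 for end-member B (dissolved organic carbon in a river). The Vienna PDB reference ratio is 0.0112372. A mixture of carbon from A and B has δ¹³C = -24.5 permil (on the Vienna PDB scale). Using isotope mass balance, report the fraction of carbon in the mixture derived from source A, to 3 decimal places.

0.289

δ_A = (0.0110945/0.0112372 − 1)×1000 = (0.987301 − 1)×1000 = -12.699 permil
δ_B = (0.0109080/0.0112372 − 1)×1000 = (0.970704 − 1)×1000 = -29.296 permil
f_A = (δ_mix − δ_B)/(δ_A − δ_B) = (-24.5 − (-29.296))/(-12.699 − (-29.296))
f_A = 4.796 / 16.597 = 0.2889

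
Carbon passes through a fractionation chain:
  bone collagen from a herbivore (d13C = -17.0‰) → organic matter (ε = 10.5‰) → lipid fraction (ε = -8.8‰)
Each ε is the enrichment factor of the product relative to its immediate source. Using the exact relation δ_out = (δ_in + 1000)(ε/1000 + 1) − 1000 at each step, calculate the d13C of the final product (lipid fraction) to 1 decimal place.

-15.4‰

step 1: δ = (-17.00 + 1000)·(10.5/1000 + 1) − 1000 = -6.68‰
step 2: δ = (-6.68 + 1000)·(-8.8/1000 + 1) − 1000 = -15.42‰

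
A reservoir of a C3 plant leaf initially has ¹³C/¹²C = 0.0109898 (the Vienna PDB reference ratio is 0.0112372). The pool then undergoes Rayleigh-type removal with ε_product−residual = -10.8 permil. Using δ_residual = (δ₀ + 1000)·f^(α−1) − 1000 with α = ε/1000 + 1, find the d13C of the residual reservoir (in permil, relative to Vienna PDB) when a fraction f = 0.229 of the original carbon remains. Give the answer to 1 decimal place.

δ₀ = (0.0109898/0.0112372 − 1)×1000 = (0.977984 − 1)×1000 = -22.016 permil
α − 1 = ε/1000 = -0.0108
f^(α−1) = 0.229^(-0.0108) = 1.016047
δ_res = (-22.016 + 1000) × 1.016047 − 1000 = 993.677 − 1000 = -6.32 permil

-6.3 permil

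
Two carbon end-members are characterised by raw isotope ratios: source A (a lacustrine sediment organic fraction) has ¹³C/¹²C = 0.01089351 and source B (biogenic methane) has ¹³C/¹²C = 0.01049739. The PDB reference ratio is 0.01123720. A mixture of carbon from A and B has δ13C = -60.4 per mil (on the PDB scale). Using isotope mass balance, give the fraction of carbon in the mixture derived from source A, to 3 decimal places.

0.154

δ_A = (0.01089351/0.01123720 − 1)×1000 = (0.969415 − 1)×1000 = -30.585 per mil
δ_B = (0.01049739/0.01123720 − 1)×1000 = (0.934164 − 1)×1000 = -65.836 per mil
f_A = (δ_mix − δ_B)/(δ_A − δ_B) = (-60.4 − (-65.836))/(-30.585 − (-65.836))
f_A = 5.436 / 35.251 = 0.1542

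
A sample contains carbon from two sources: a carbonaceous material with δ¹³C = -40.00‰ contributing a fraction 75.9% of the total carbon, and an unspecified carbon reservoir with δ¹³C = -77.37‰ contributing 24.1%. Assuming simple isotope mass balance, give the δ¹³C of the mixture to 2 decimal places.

-49.01‰

δ_mix = f_A·δ_A + f_B·δ_B
δ_mix = 0.759 × (-40.00) + 0.241 × (-77.37)
δ_mix = -30.360 + -18.646 = -49.006‰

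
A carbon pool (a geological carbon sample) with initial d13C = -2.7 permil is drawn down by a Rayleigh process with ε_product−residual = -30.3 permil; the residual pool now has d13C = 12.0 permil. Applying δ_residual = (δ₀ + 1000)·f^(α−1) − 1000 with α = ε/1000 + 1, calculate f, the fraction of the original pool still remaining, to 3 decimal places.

α − 1 = ε/1000 = -0.0303
(δ_res + 1000)/(δ₀ + 1000) = (12.0 + 1000)/(-2.7 + 1000) = 1012.0/997.3 = 1.014740
f = 1.014740^(1/-0.0303) = exp(ln(1.014740)/-0.0303) = exp(0.01463/-0.0303)
f = exp(-0.4829) = 0.6170

0.617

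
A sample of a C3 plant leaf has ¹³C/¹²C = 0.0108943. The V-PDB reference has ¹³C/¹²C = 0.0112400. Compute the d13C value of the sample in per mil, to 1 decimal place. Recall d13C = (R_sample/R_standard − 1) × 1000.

d13C = (R_sample / R_standard − 1) × 1000
R_sample / R_standard = 0.0108943 / 0.0112400 = 0.969244
d13C = (0.969244 − 1) × 1000 = -30.76 per mil

-30.8 per mil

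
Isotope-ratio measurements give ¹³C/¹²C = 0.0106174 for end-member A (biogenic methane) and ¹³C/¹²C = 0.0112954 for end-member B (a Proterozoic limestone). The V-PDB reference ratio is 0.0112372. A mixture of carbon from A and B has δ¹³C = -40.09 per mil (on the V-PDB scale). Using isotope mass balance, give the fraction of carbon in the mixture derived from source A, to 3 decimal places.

δ_A = (0.0106174/0.0112372 − 1)×1000 = (0.944844 − 1)×1000 = -55.156 per mil
δ_B = (0.0112954/0.0112372 − 1)×1000 = (1.005179 − 1)×1000 = 5.179 per mil
f_A = (δ_mix − δ_B)/(δ_A − δ_B) = (-40.09 − (5.179))/(-55.156 − (5.179))
f_A = -45.269 / -60.335 = 0.7503

0.750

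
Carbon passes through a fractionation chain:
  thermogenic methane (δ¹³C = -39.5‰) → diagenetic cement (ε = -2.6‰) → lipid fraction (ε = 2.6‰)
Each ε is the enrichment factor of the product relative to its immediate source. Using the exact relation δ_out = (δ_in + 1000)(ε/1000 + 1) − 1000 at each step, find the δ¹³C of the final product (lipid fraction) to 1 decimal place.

step 1: δ = (-39.50 + 1000)·(-2.6/1000 + 1) − 1000 = -42.00‰
step 2: δ = (-42.00 + 1000)·(2.6/1000 + 1) − 1000 = -39.51‰

-39.5‰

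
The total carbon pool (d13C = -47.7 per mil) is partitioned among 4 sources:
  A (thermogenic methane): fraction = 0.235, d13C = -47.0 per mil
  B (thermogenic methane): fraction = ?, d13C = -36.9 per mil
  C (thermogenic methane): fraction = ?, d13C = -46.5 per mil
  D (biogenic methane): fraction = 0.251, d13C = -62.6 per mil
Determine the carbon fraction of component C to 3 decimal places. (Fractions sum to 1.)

Let f_C and f_B be the unknown fractions; fractions sum to 1 so f_C + f_B = 0.514.
Mass balance: Σ fᵢ·δᵢ = δ_bulk ⇒ f_C·(-46.5) + f_B·(-36.9) = -47.7 − (-26.758) = -20.942
Substitute f_B = 0.514 − f_C:
f_C·(-46.5 − -36.9) = -20.942 − 0.514×(-36.9) = -1.976
f_C = -1.976 / -9.6 = 0.2058

0.206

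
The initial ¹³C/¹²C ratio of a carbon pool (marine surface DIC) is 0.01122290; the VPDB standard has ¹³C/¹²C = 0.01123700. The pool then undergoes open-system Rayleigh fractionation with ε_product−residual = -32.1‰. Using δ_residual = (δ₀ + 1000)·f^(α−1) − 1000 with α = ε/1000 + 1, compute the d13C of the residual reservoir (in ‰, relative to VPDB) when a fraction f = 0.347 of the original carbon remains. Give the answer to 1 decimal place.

δ₀ = (0.01122290/0.01123700 − 1)×1000 = (0.998745 − 1)×1000 = -1.255‰
α − 1 = ε/1000 = -0.0321
f^(α−1) = 0.347^(-0.0321) = 1.034559
δ_res = (-1.255 + 1000) × 1.034559 − 1000 = 1033.261 − 1000 = 33.26‰

33.3‰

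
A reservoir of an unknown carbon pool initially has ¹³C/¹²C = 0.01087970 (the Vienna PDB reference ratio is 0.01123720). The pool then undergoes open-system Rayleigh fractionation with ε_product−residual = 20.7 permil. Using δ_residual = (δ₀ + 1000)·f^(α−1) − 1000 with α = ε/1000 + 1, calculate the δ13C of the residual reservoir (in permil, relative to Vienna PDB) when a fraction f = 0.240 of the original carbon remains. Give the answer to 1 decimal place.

δ₀ = (0.01087970/0.01123720 − 1)×1000 = (0.968186 − 1)×1000 = -31.814 permil
α − 1 = ε/1000 = 0.0207
f^(α−1) = 0.240^(0.0207) = 0.970891
δ_res = (-31.814 + 1000) × 0.970891 − 1000 = 940.003 − 1000 = -60.00 permil

-60.0 permil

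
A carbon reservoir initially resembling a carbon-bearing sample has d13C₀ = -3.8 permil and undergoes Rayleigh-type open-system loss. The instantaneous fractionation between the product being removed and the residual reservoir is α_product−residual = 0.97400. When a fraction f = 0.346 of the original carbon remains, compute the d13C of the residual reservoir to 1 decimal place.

Rayleigh residual: δ_res = (δ₀ + 1000)·f^(α−1) − 1000
α − 1 = -0.02600
f^(α−1) = 0.346^(-0.02600) = 1.027978
δ_res = (-3.8 + 1000) × 1.027978 − 1000 = 1024.072 − 1000 = 24.07 permil

24.1 permil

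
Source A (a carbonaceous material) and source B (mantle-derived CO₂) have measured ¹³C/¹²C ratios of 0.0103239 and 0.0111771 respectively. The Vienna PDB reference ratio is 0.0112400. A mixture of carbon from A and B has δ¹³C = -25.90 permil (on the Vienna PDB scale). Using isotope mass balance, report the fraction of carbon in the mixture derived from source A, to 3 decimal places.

0.267

δ_A = (0.0103239/0.0112400 − 1)×1000 = (0.918496 − 1)×1000 = -81.504 permil
δ_B = (0.0111771/0.0112400 − 1)×1000 = (0.994404 − 1)×1000 = -5.596 permil
f_A = (δ_mix − δ_B)/(δ_A − δ_B) = (-25.90 − (-5.596))/(-81.504 − (-5.596))
f_A = -20.304 / -75.907 = 0.2675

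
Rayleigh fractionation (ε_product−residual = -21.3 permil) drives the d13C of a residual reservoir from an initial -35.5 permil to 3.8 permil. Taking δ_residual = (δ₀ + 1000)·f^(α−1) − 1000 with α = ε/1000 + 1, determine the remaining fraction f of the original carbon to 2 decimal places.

α − 1 = ε/1000 = -0.0213
(δ_res + 1000)/(δ₀ + 1000) = (3.8 + 1000)/(-35.5 + 1000) = 1003.8/964.5 = 1.040747
f = 1.040747^(1/-0.0213) = exp(ln(1.040747)/-0.0213) = exp(0.03994/-0.0213)
f = exp(-1.8750) = 0.1533

0.15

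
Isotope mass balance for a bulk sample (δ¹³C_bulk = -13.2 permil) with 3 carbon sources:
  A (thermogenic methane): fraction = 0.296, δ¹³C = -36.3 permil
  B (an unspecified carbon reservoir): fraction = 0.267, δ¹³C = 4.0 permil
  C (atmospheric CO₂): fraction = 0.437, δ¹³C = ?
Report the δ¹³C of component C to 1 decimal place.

-8.1 permil

Isotope mass balance: δ_bulk = Σ fᵢ·δᵢ.
-13.2 = 0.296×(-36.3) + 0.267×(4.0) + 0.437×δ_C
0.437·δ_C = -13.2 − (-9.677) = -3.523
δ_C = -3.523 / 0.437 = -8.06 permil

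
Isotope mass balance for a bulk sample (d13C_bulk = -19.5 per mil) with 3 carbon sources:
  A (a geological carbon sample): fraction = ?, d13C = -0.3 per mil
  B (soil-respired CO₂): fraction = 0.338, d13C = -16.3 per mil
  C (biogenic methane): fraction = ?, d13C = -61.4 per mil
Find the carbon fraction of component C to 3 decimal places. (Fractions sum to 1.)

0.226

Let f_C and f_A be the unknown fractions; fractions sum to 1 so f_C + f_A = 0.662.
Mass balance: Σ fᵢ·δᵢ = δ_bulk ⇒ f_C·(-61.4) + f_A·(-0.3) = -19.5 − (-5.509) = -13.991
Substitute f_A = 0.662 − f_C:
f_C·(-61.4 − -0.3) = -13.991 − 0.662×(-0.3) = -13.792
f_C = -13.792 / -61.1 = 0.2257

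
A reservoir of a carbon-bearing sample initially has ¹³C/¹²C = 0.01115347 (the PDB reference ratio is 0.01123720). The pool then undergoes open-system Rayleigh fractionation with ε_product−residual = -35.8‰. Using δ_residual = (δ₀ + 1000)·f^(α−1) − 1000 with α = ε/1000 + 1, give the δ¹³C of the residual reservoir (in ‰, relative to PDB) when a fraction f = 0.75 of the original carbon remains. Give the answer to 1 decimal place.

δ₀ = (0.01115347/0.01123720 − 1)×1000 = (0.992549 − 1)×1000 = -7.451‰
α − 1 = ε/1000 = -0.0358
f^(α−1) = 0.75^(-0.0358) = 1.010352
δ_res = (-7.451 + 1000) × 1.010352 − 1000 = 1002.824 − 1000 = 2.82‰

2.8‰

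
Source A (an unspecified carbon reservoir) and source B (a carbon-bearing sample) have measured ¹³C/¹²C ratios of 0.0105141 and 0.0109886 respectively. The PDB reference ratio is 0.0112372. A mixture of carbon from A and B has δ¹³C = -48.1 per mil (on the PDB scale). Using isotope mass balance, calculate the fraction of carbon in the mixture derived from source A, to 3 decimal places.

0.615

δ_A = (0.0105141/0.0112372 − 1)×1000 = (0.935651 − 1)×1000 = -64.349 per mil
δ_B = (0.0109886/0.0112372 − 1)×1000 = (0.977877 − 1)×1000 = -22.123 per mil
f_A = (δ_mix − δ_B)/(δ_A − δ_B) = (-48.1 − (-22.123))/(-64.349 − (-22.123))
f_A = -25.977 / -42.226 = 0.6152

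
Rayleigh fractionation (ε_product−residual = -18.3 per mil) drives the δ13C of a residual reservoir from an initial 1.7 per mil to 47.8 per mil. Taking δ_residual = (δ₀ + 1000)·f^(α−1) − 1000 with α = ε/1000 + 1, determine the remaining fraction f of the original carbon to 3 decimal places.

0.086

α − 1 = ε/1000 = -0.0183
(δ_res + 1000)/(δ₀ + 1000) = (47.8 + 1000)/(1.7 + 1000) = 1047.8/1001.7 = 1.046022
f = 1.046022^(1/-0.0183) = exp(ln(1.046022)/-0.0183) = exp(0.04499/-0.0183)
f = exp(-2.4587) = 0.0855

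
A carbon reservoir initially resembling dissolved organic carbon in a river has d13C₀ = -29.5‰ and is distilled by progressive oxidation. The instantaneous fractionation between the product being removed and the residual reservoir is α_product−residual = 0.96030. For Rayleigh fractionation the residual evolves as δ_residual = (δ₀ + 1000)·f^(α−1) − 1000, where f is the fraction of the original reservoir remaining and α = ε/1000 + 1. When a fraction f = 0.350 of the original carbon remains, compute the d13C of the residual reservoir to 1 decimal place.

11.8‰

Rayleigh residual: δ_res = (δ₀ + 1000)·f^(α−1) − 1000
α − 1 = -0.03970
f^(α−1) = 0.350^(-0.03970) = 1.042559
δ_res = (-29.5 + 1000) × 1.042559 − 1000 = 1011.803 − 1000 = 11.80‰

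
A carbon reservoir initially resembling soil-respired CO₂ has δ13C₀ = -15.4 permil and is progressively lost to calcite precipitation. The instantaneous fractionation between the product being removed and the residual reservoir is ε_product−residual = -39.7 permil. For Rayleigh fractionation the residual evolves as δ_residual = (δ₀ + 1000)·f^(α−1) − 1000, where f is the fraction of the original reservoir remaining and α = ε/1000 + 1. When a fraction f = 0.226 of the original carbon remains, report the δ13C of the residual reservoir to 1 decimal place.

44.5 permil

Rayleigh residual: δ_res = (δ₀ + 1000)·f^(α−1) − 1000
α = ε/1000 + 1 = 0.96030, so α − 1 = -0.03970
f^(α−1) = 0.226^(-0.03970) = 1.060820
δ_res = (-15.4 + 1000) × 1.060820 − 1000 = 1044.484 − 1000 = 44.48 permil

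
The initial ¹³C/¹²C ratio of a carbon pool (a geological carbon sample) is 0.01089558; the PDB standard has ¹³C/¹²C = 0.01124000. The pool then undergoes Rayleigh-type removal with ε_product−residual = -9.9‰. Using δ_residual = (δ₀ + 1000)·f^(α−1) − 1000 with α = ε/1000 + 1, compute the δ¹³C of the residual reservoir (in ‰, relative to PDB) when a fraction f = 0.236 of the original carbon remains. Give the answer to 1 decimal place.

δ₀ = (0.01089558/0.01124000 − 1)×1000 = (0.969358 − 1)×1000 = -30.642‰
α − 1 = ε/1000 = -0.0099
f^(α−1) = 0.236^(-0.0099) = 1.014398
δ_res = (-30.642 + 1000) × 1.014398 − 1000 = 983.314 − 1000 = -16.69‰

-16.7‰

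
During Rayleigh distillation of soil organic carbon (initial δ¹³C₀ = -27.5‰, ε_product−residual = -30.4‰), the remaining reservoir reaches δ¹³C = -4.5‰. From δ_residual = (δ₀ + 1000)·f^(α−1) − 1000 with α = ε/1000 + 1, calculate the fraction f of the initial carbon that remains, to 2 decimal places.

0.46

α − 1 = ε/1000 = -0.0304
(δ_res + 1000)/(δ₀ + 1000) = (-4.5 + 1000)/(-27.5 + 1000) = 995.5/972.5 = 1.023650
f = 1.023650^(1/-0.0304) = exp(ln(1.023650)/-0.0304) = exp(0.02338/-0.0304)
f = exp(-0.7689) = 0.4635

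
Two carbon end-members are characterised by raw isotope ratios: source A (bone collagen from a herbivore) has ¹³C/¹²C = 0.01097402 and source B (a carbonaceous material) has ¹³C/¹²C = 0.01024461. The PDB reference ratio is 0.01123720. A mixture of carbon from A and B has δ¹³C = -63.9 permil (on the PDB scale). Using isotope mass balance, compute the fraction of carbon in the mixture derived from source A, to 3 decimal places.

δ_A = (0.01097402/0.01123720 − 1)×1000 = (0.976580 − 1)×1000 = -23.420 permil
δ_B = (0.01024461/0.01123720 − 1)×1000 = (0.911669 − 1)×1000 = -88.331 permil
f_A = (δ_mix − δ_B)/(δ_A − δ_B) = (-63.9 − (-88.331))/(-23.420 − (-88.331))
f_A = 24.431 / 64.910 = 0.3764

0.376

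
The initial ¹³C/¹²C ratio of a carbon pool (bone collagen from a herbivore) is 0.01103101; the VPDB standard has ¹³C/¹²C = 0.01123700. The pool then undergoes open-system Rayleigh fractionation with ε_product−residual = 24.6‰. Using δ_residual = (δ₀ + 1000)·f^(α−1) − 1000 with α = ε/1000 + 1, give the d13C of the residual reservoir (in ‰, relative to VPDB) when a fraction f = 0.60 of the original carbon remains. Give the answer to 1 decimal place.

δ₀ = (0.01103101/0.01123700 − 1)×1000 = (0.981669 − 1)×1000 = -18.331‰
α − 1 = ε/1000 = 0.0246
f^(α−1) = 0.60^(0.0246) = 0.987512
δ_res = (-18.331 + 1000) × 0.987512 − 1000 = 969.410 − 1000 = -30.59‰

-30.6‰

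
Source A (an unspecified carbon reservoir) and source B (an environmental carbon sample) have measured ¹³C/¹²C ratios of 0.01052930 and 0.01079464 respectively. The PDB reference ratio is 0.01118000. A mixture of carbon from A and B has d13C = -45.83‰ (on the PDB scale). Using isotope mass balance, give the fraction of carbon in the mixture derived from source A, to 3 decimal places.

δ_A = (0.01052930/0.01118000 − 1)×1000 = (0.941798 − 1)×1000 = -58.202‰
δ_B = (0.01079464/0.01118000 − 1)×1000 = (0.965531 − 1)×1000 = -34.469‰
f_A = (δ_mix − δ_B)/(δ_A − δ_B) = (-45.83 − (-34.469))/(-58.202 − (-34.469))
f_A = -11.361 / -23.733 = 0.4787

0.479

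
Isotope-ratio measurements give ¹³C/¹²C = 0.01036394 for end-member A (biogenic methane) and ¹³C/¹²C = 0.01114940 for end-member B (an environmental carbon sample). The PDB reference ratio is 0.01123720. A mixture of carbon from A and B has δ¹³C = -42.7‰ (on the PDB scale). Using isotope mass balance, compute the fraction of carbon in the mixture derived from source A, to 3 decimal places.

δ_A = (0.01036394/0.01123720 − 1)×1000 = (0.922288 − 1)×1000 = -77.712‰
δ_B = (0.01114940/0.01123720 − 1)×1000 = (0.992187 − 1)×1000 = -7.813‰
f_A = (δ_mix − δ_B)/(δ_A − δ_B) = (-42.7 − (-7.813))/(-77.712 − (-7.813))
f_A = -34.887 / -69.898 = 0.4991

0.499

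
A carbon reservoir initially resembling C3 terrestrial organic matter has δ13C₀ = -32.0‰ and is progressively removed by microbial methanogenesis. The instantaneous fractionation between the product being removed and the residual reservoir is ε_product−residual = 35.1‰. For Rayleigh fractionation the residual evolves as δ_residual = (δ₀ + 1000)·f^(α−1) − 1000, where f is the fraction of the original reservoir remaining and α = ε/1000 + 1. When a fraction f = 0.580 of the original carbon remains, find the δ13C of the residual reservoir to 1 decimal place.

Rayleigh residual: δ_res = (δ₀ + 1000)·f^(α−1) − 1000
α = ε/1000 + 1 = 1.03510, so α − 1 = 0.03510
f^(α−1) = 0.580^(0.03510) = 0.981062
δ_res = (-32.0 + 1000) × 0.981062 − 1000 = 949.668 − 1000 = -50.33‰

-50.3‰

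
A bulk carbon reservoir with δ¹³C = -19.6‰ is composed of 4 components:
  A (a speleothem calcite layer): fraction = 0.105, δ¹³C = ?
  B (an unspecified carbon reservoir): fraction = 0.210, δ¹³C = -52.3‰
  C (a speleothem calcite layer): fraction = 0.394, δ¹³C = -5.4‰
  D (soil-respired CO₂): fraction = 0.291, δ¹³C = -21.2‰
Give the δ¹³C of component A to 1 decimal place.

Isotope mass balance: δ_bulk = Σ fᵢ·δᵢ.
-19.6 = 0.105×δ_A + 0.210×(-52.3) + 0.394×(-5.4) + 0.291×(-21.2)
0.105·δ_A = -19.6 − (-19.280) = -0.320
δ_A = -0.320 / 0.105 = -3.05‰

-3.0‰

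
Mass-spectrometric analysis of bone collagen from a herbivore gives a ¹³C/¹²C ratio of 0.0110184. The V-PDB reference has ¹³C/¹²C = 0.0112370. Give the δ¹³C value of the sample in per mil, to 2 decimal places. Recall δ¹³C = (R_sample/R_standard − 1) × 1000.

δ¹³C = (R_sample / R_standard − 1) × 1000
R_sample / R_standard = 0.0110184 / 0.0112370 = 0.980546
δ¹³C = (0.980546 − 1) × 1000 = -19.454 per mil

-19.45 per mil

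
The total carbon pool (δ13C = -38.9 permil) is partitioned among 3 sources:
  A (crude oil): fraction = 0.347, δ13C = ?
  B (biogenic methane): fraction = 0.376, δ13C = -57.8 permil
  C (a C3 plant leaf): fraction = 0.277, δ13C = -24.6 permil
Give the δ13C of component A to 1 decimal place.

-29.8 permil

Isotope mass balance: δ_bulk = Σ fᵢ·δᵢ.
-38.9 = 0.347×δ_A + 0.376×(-57.8) + 0.277×(-24.6)
0.347·δ_A = -38.9 − (-28.547) = -10.353
δ_A = -10.353 / 0.347 = -29.84 permil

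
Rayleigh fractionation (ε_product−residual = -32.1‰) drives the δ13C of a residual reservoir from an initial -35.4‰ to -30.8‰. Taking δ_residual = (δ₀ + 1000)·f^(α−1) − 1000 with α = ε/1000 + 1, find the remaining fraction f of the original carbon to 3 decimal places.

α − 1 = ε/1000 = -0.0321
(δ_res + 1000)/(δ₀ + 1000) = (-30.8 + 1000)/(-35.4 + 1000) = 969.2/964.6 = 1.004769
f = 1.004769^(1/-0.0321) = exp(ln(1.004769)/-0.0321) = exp(0.00476/-0.0321)
f = exp(-0.1482) = 0.8623

0.862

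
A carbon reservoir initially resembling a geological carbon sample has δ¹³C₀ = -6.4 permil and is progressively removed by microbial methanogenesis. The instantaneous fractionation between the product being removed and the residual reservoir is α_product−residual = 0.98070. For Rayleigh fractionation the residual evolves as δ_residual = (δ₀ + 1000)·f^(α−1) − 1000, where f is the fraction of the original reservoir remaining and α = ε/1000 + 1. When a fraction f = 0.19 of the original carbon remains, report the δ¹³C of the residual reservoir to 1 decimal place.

26.0 permil

Rayleigh residual: δ_res = (δ₀ + 1000)·f^(α−1) − 1000
α − 1 = -0.01930
f^(α−1) = 0.19^(-0.01930) = 1.032571
δ_res = (-6.4 + 1000) × 1.032571 − 1000 = 1025.963 − 1000 = 25.96 permil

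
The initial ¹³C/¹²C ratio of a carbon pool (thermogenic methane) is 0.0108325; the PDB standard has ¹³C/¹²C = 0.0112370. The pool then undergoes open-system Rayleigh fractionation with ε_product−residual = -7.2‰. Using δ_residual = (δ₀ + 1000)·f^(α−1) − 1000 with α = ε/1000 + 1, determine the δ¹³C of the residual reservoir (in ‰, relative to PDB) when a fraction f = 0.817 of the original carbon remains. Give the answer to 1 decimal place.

-34.6‰

δ₀ = (0.0108325/0.0112370 − 1)×1000 = (0.964003 − 1)×1000 = -35.997‰
α − 1 = ε/1000 = -0.0072
f^(α−1) = 0.817^(-0.0072) = 1.001456
δ_res = (-35.997 + 1000) × 1.001456 − 1000 = 965.407 − 1000 = -34.59‰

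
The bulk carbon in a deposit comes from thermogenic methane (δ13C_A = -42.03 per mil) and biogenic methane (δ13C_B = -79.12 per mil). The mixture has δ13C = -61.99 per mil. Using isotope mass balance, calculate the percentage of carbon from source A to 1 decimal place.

46.2%

δ_mix = f_A·δ_A + (1 − f_A)·δ_B  ⇒  f_A = (δ_mix − δ_B)/(δ_A − δ_B)
f_A = (-61.99 − (-79.12)) / (-42.03 − (-79.12))
f_A = 17.13 / 37.09 = 0.4618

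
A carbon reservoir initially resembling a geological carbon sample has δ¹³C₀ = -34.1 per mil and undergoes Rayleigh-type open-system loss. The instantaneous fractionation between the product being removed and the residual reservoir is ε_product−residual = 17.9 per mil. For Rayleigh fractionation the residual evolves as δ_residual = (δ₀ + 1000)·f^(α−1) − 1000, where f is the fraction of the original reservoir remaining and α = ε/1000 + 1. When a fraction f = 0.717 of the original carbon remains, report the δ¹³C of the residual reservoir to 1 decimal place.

Rayleigh residual: δ_res = (δ₀ + 1000)·f^(α−1) − 1000
α = ε/1000 + 1 = 1.01790, so α − 1 = 0.01790
f^(α−1) = 0.717^(0.01790) = 0.994063
δ_res = (-34.1 + 1000) × 0.994063 − 1000 = 960.165 − 1000 = -39.83 per mil

-39.8 per mil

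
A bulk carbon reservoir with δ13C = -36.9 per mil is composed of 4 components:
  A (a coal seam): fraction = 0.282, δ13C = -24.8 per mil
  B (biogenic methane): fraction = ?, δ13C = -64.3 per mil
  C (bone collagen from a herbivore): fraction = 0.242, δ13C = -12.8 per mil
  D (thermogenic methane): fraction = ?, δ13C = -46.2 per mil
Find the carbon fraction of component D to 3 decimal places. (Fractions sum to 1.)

0.210

Let f_D and f_B be the unknown fractions; fractions sum to 1 so f_D + f_B = 0.476.
Mass balance: Σ fᵢ·δᵢ = δ_bulk ⇒ f_D·(-46.2) + f_B·(-64.3) = -36.9 − (-10.091) = -26.809
Substitute f_B = 0.476 − f_D:
f_D·(-46.2 − -64.3) = -26.809 − 0.476×(-64.3) = 3.798
f_D = 3.798 / 18.1 = 0.2098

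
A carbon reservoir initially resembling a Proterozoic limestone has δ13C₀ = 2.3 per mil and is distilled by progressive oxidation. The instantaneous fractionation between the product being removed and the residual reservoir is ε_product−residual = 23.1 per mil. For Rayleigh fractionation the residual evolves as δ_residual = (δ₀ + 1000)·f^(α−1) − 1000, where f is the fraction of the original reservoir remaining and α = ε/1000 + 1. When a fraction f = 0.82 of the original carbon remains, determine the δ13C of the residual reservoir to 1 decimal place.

Rayleigh residual: δ_res = (δ₀ + 1000)·f^(α−1) − 1000
α = ε/1000 + 1 = 1.02310, so α − 1 = 0.02310
f^(α−1) = 0.82^(0.02310) = 0.995426
δ_res = (2.3 + 1000) × 0.995426 − 1000 = 997.716 − 1000 = -2.28 per mil

-2.3 per mil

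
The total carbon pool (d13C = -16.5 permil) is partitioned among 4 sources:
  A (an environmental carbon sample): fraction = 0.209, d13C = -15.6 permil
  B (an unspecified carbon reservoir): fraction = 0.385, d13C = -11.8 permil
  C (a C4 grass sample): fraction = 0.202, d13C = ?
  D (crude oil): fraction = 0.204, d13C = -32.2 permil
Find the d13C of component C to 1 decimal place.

Isotope mass balance: δ_bulk = Σ fᵢ·δᵢ.
-16.5 = 0.209×(-15.6) + 0.385×(-11.8) + 0.202×δ_C + 0.204×(-32.2)
0.202·δ_C = -16.5 − (-14.372) = -2.128
δ_C = -2.128 / 0.202 = -10.53 permil

-10.5 permil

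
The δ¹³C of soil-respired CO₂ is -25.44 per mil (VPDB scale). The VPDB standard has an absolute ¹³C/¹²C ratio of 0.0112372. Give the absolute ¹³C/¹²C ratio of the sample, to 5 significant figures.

R_sample = R_standard × (δ¹³C/1000 + 1)
R_sample = 0.0112372 × (-25.44/1000 + 1) = 0.0112372 × 0.974560
R_sample = 0.0109513

0.010951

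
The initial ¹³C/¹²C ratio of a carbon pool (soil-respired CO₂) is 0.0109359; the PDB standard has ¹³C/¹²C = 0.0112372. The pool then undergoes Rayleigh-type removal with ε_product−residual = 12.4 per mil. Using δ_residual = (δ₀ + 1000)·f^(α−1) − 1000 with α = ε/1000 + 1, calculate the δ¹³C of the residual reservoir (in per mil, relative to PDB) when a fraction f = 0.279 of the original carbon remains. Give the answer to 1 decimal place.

δ₀ = (0.0109359/0.0112372 − 1)×1000 = (0.973187 − 1)×1000 = -26.813 per mil
α − 1 = ε/1000 = 0.0124
f^(α−1) = 0.279^(0.0124) = 0.984295
δ_res = (-26.813 + 1000) × 0.984295 − 1000 = 957.904 − 1000 = -42.10 per mil

-42.1 per mil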